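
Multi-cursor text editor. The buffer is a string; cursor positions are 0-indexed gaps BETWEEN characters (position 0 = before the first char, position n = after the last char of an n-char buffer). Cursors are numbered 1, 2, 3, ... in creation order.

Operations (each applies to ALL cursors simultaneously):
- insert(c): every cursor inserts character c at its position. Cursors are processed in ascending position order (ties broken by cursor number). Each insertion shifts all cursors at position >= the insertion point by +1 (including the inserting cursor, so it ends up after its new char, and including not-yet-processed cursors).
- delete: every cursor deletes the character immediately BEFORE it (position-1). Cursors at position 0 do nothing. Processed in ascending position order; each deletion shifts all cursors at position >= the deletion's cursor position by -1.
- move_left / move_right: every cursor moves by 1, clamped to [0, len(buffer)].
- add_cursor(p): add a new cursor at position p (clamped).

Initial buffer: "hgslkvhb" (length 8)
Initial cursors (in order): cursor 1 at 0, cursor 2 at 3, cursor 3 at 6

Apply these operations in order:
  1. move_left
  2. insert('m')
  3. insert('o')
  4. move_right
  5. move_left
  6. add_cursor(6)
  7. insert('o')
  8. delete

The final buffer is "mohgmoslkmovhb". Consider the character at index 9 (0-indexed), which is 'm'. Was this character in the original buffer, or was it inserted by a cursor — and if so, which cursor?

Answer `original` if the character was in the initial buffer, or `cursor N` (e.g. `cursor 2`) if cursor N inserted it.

After op 1 (move_left): buffer="hgslkvhb" (len 8), cursors c1@0 c2@2 c3@5, authorship ........
After op 2 (insert('m')): buffer="mhgmslkmvhb" (len 11), cursors c1@1 c2@4 c3@8, authorship 1..2...3...
After op 3 (insert('o')): buffer="mohgmoslkmovhb" (len 14), cursors c1@2 c2@6 c3@11, authorship 11..22...33...
After op 4 (move_right): buffer="mohgmoslkmovhb" (len 14), cursors c1@3 c2@7 c3@12, authorship 11..22...33...
After op 5 (move_left): buffer="mohgmoslkmovhb" (len 14), cursors c1@2 c2@6 c3@11, authorship 11..22...33...
After op 6 (add_cursor(6)): buffer="mohgmoslkmovhb" (len 14), cursors c1@2 c2@6 c4@6 c3@11, authorship 11..22...33...
After op 7 (insert('o')): buffer="moohgmoooslkmoovhb" (len 18), cursors c1@3 c2@9 c4@9 c3@15, authorship 111..2224...333...
After op 8 (delete): buffer="mohgmoslkmovhb" (len 14), cursors c1@2 c2@6 c4@6 c3@11, authorship 11..22...33...
Authorship (.=original, N=cursor N): 1 1 . . 2 2 . . . 3 3 . . .
Index 9: author = 3

Answer: cursor 3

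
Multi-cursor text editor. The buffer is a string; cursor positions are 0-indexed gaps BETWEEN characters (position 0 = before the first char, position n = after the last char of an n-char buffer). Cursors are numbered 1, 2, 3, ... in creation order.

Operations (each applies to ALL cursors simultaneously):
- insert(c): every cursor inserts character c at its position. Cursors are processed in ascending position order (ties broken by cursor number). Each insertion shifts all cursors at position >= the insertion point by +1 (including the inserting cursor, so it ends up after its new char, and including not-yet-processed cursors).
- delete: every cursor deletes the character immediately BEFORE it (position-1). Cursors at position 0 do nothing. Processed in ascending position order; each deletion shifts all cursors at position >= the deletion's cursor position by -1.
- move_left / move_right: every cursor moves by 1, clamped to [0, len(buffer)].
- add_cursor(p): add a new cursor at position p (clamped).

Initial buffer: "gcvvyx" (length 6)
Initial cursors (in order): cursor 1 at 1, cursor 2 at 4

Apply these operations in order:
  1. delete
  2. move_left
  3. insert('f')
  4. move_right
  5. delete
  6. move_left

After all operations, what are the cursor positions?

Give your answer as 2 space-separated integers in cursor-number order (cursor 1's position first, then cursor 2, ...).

After op 1 (delete): buffer="cvyx" (len 4), cursors c1@0 c2@2, authorship ....
After op 2 (move_left): buffer="cvyx" (len 4), cursors c1@0 c2@1, authorship ....
After op 3 (insert('f')): buffer="fcfvyx" (len 6), cursors c1@1 c2@3, authorship 1.2...
After op 4 (move_right): buffer="fcfvyx" (len 6), cursors c1@2 c2@4, authorship 1.2...
After op 5 (delete): buffer="ffyx" (len 4), cursors c1@1 c2@2, authorship 12..
After op 6 (move_left): buffer="ffyx" (len 4), cursors c1@0 c2@1, authorship 12..

Answer: 0 1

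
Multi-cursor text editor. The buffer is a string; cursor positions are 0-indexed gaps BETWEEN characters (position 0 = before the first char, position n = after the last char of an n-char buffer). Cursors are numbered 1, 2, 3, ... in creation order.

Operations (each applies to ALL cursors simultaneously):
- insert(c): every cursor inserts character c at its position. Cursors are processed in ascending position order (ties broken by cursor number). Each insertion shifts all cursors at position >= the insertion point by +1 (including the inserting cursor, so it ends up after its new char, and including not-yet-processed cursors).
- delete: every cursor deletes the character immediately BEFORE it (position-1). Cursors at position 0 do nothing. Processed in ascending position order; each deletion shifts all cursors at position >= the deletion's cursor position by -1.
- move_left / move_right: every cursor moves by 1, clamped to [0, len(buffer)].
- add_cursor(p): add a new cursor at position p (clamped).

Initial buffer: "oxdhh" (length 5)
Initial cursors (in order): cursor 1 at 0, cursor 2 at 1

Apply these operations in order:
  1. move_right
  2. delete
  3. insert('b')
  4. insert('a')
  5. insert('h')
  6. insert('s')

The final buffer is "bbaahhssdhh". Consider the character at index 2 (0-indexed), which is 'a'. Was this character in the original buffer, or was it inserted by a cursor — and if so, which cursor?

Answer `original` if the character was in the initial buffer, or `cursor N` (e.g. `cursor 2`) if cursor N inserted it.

After op 1 (move_right): buffer="oxdhh" (len 5), cursors c1@1 c2@2, authorship .....
After op 2 (delete): buffer="dhh" (len 3), cursors c1@0 c2@0, authorship ...
After op 3 (insert('b')): buffer="bbdhh" (len 5), cursors c1@2 c2@2, authorship 12...
After op 4 (insert('a')): buffer="bbaadhh" (len 7), cursors c1@4 c2@4, authorship 1212...
After op 5 (insert('h')): buffer="bbaahhdhh" (len 9), cursors c1@6 c2@6, authorship 121212...
After op 6 (insert('s')): buffer="bbaahhssdhh" (len 11), cursors c1@8 c2@8, authorship 12121212...
Authorship (.=original, N=cursor N): 1 2 1 2 1 2 1 2 . . .
Index 2: author = 1

Answer: cursor 1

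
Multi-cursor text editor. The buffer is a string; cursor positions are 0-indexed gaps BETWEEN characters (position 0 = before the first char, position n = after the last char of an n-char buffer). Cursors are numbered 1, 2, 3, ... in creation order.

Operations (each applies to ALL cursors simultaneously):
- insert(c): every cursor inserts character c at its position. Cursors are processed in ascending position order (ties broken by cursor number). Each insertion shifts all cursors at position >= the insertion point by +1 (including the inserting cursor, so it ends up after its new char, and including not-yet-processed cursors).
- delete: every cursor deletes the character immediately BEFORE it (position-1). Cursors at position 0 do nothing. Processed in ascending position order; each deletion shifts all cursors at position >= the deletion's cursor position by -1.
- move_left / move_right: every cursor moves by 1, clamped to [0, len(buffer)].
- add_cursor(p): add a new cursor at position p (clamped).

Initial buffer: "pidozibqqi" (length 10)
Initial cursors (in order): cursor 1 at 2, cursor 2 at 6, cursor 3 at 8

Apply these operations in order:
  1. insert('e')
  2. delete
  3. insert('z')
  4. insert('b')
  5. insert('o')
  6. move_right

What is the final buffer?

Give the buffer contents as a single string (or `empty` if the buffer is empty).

After op 1 (insert('e')): buffer="piedoziebqeqi" (len 13), cursors c1@3 c2@8 c3@11, authorship ..1....2..3..
After op 2 (delete): buffer="pidozibqqi" (len 10), cursors c1@2 c2@6 c3@8, authorship ..........
After op 3 (insert('z')): buffer="pizdozizbqzqi" (len 13), cursors c1@3 c2@8 c3@11, authorship ..1....2..3..
After op 4 (insert('b')): buffer="pizbdozizbbqzbqi" (len 16), cursors c1@4 c2@10 c3@14, authorship ..11....22..33..
After op 5 (insert('o')): buffer="pizbodozizbobqzboqi" (len 19), cursors c1@5 c2@12 c3@17, authorship ..111....222..333..
After op 6 (move_right): buffer="pizbodozizbobqzboqi" (len 19), cursors c1@6 c2@13 c3@18, authorship ..111....222..333..

Answer: pizbodozizbobqzboqi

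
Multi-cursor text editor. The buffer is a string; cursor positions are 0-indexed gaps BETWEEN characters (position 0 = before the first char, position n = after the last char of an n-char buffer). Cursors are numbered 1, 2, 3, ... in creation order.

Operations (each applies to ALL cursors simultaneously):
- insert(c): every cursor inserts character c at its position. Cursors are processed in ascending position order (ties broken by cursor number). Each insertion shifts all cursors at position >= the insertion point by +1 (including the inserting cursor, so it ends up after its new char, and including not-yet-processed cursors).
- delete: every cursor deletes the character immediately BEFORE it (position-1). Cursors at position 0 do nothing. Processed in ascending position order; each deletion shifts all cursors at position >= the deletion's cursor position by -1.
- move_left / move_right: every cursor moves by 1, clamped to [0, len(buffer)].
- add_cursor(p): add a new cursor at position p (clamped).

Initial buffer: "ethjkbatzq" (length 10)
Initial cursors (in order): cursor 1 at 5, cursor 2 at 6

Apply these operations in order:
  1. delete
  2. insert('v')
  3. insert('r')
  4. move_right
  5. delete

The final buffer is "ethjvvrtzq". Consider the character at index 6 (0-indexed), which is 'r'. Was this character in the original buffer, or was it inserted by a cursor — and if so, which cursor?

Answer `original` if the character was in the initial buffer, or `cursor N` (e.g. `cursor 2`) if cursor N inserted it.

After op 1 (delete): buffer="ethjatzq" (len 8), cursors c1@4 c2@4, authorship ........
After op 2 (insert('v')): buffer="ethjvvatzq" (len 10), cursors c1@6 c2@6, authorship ....12....
After op 3 (insert('r')): buffer="ethjvvrratzq" (len 12), cursors c1@8 c2@8, authorship ....1212....
After op 4 (move_right): buffer="ethjvvrratzq" (len 12), cursors c1@9 c2@9, authorship ....1212....
After op 5 (delete): buffer="ethjvvrtzq" (len 10), cursors c1@7 c2@7, authorship ....121...
Authorship (.=original, N=cursor N): . . . . 1 2 1 . . .
Index 6: author = 1

Answer: cursor 1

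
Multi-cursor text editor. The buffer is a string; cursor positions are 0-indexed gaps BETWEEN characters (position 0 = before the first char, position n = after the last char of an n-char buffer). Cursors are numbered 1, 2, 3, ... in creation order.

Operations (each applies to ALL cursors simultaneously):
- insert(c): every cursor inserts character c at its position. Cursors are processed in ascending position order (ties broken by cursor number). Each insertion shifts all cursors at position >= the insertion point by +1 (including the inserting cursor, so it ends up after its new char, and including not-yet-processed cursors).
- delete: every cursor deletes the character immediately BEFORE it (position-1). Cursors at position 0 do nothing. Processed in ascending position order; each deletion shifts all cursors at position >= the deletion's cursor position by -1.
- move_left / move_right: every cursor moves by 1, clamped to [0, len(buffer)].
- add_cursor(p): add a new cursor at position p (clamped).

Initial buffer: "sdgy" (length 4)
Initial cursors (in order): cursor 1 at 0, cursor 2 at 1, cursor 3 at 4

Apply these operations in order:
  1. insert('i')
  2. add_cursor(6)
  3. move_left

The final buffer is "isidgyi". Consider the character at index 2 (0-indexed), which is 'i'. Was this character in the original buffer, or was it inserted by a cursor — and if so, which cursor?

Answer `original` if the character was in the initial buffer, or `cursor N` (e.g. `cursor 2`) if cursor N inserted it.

After op 1 (insert('i')): buffer="isidgyi" (len 7), cursors c1@1 c2@3 c3@7, authorship 1.2...3
After op 2 (add_cursor(6)): buffer="isidgyi" (len 7), cursors c1@1 c2@3 c4@6 c3@7, authorship 1.2...3
After op 3 (move_left): buffer="isidgyi" (len 7), cursors c1@0 c2@2 c4@5 c3@6, authorship 1.2...3
Authorship (.=original, N=cursor N): 1 . 2 . . . 3
Index 2: author = 2

Answer: cursor 2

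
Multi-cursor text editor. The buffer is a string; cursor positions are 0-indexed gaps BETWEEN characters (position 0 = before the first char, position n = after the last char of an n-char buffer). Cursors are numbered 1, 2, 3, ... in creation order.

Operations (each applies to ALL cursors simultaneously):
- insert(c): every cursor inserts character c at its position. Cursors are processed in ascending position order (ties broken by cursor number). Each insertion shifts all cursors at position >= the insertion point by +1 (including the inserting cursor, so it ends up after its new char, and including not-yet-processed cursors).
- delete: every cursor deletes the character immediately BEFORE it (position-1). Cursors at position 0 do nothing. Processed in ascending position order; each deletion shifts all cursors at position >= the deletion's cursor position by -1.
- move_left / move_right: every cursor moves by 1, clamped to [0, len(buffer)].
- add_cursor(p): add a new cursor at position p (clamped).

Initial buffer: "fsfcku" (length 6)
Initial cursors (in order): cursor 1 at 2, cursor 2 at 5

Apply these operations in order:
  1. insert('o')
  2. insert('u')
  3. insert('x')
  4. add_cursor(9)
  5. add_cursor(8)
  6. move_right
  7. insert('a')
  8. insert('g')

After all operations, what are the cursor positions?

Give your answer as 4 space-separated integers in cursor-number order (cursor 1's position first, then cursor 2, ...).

After op 1 (insert('o')): buffer="fsofckou" (len 8), cursors c1@3 c2@7, authorship ..1...2.
After op 2 (insert('u')): buffer="fsoufckouu" (len 10), cursors c1@4 c2@9, authorship ..11...22.
After op 3 (insert('x')): buffer="fsouxfckouxu" (len 12), cursors c1@5 c2@11, authorship ..111...222.
After op 4 (add_cursor(9)): buffer="fsouxfckouxu" (len 12), cursors c1@5 c3@9 c2@11, authorship ..111...222.
After op 5 (add_cursor(8)): buffer="fsouxfckouxu" (len 12), cursors c1@5 c4@8 c3@9 c2@11, authorship ..111...222.
After op 6 (move_right): buffer="fsouxfckouxu" (len 12), cursors c1@6 c4@9 c3@10 c2@12, authorship ..111...222.
After op 7 (insert('a')): buffer="fsouxfackoauaxua" (len 16), cursors c1@7 c4@11 c3@13 c2@16, authorship ..111.1..24232.2
After op 8 (insert('g')): buffer="fsouxfagckoaguagxuag" (len 20), cursors c1@8 c4@13 c3@16 c2@20, authorship ..111.11..2442332.22

Answer: 8 20 16 13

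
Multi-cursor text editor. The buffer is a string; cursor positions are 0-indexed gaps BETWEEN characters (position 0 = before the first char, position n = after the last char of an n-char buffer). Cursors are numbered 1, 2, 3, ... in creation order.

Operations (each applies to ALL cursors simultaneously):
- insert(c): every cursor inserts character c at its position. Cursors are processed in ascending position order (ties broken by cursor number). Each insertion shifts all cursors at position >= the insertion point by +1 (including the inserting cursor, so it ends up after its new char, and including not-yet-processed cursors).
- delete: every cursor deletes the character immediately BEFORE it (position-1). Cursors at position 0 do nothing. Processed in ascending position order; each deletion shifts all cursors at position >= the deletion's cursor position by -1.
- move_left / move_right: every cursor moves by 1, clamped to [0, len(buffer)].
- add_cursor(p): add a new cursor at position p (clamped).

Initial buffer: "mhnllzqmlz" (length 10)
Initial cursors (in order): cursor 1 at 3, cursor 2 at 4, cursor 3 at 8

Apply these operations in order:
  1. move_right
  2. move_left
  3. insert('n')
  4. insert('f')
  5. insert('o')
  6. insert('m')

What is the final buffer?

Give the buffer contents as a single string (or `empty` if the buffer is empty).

Answer: mhnnfomlnfomlzqmnfomlz

Derivation:
After op 1 (move_right): buffer="mhnllzqmlz" (len 10), cursors c1@4 c2@5 c3@9, authorship ..........
After op 2 (move_left): buffer="mhnllzqmlz" (len 10), cursors c1@3 c2@4 c3@8, authorship ..........
After op 3 (insert('n')): buffer="mhnnlnlzqmnlz" (len 13), cursors c1@4 c2@6 c3@11, authorship ...1.2....3..
After op 4 (insert('f')): buffer="mhnnflnflzqmnflz" (len 16), cursors c1@5 c2@8 c3@14, authorship ...11.22....33..
After op 5 (insert('o')): buffer="mhnnfolnfolzqmnfolz" (len 19), cursors c1@6 c2@10 c3@17, authorship ...111.222....333..
After op 6 (insert('m')): buffer="mhnnfomlnfomlzqmnfomlz" (len 22), cursors c1@7 c2@12 c3@20, authorship ...1111.2222....3333..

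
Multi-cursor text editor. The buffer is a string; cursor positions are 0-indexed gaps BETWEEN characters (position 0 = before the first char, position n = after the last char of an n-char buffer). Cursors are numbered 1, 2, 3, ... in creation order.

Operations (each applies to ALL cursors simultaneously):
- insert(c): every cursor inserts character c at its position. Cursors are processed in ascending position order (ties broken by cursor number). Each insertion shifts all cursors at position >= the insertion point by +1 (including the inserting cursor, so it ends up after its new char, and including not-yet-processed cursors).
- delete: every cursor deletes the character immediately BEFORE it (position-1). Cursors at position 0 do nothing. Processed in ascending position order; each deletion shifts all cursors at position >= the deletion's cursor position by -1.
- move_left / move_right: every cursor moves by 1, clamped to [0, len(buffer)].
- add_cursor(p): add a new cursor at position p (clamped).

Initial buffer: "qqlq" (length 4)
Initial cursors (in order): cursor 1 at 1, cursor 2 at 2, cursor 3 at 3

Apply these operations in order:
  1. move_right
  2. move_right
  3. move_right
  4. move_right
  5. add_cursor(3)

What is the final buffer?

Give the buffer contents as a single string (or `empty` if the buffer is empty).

Answer: qqlq

Derivation:
After op 1 (move_right): buffer="qqlq" (len 4), cursors c1@2 c2@3 c3@4, authorship ....
After op 2 (move_right): buffer="qqlq" (len 4), cursors c1@3 c2@4 c3@4, authorship ....
After op 3 (move_right): buffer="qqlq" (len 4), cursors c1@4 c2@4 c3@4, authorship ....
After op 4 (move_right): buffer="qqlq" (len 4), cursors c1@4 c2@4 c3@4, authorship ....
After op 5 (add_cursor(3)): buffer="qqlq" (len 4), cursors c4@3 c1@4 c2@4 c3@4, authorship ....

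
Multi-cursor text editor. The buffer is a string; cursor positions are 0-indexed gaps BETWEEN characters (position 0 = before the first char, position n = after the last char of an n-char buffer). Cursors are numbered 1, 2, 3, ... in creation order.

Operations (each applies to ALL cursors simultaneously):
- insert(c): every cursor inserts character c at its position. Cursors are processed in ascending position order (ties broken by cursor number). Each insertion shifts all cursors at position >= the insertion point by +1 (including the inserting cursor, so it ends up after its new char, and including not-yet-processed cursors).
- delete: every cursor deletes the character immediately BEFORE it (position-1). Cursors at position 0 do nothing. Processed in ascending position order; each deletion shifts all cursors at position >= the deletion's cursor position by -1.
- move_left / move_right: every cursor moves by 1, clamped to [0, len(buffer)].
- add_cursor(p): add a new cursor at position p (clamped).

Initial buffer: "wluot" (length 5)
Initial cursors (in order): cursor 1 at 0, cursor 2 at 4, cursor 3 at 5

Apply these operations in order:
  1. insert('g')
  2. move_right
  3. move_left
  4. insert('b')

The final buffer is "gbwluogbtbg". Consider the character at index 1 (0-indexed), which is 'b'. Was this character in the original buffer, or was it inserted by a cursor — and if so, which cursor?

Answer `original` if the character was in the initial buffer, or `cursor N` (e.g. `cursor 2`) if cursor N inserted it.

After op 1 (insert('g')): buffer="gwluogtg" (len 8), cursors c1@1 c2@6 c3@8, authorship 1....2.3
After op 2 (move_right): buffer="gwluogtg" (len 8), cursors c1@2 c2@7 c3@8, authorship 1....2.3
After op 3 (move_left): buffer="gwluogtg" (len 8), cursors c1@1 c2@6 c3@7, authorship 1....2.3
After op 4 (insert('b')): buffer="gbwluogbtbg" (len 11), cursors c1@2 c2@8 c3@10, authorship 11....22.33
Authorship (.=original, N=cursor N): 1 1 . . . . 2 2 . 3 3
Index 1: author = 1

Answer: cursor 1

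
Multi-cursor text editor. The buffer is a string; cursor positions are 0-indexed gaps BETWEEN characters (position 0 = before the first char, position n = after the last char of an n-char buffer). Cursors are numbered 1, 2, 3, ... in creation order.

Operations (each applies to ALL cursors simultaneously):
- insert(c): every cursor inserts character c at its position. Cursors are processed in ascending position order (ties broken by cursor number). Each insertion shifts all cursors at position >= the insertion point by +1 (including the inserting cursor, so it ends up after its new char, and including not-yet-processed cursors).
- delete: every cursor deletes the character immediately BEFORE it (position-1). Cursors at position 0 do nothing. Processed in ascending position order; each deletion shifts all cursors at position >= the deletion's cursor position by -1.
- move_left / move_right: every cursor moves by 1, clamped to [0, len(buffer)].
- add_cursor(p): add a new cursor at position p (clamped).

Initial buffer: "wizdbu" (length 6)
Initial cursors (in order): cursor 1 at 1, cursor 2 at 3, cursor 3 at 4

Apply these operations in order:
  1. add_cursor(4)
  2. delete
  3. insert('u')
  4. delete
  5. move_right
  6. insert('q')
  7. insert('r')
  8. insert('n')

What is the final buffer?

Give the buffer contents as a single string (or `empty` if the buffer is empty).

Answer: bqqqqrrrrnnnnu

Derivation:
After op 1 (add_cursor(4)): buffer="wizdbu" (len 6), cursors c1@1 c2@3 c3@4 c4@4, authorship ......
After op 2 (delete): buffer="bu" (len 2), cursors c1@0 c2@0 c3@0 c4@0, authorship ..
After op 3 (insert('u')): buffer="uuuubu" (len 6), cursors c1@4 c2@4 c3@4 c4@4, authorship 1234..
After op 4 (delete): buffer="bu" (len 2), cursors c1@0 c2@0 c3@0 c4@0, authorship ..
After op 5 (move_right): buffer="bu" (len 2), cursors c1@1 c2@1 c3@1 c4@1, authorship ..
After op 6 (insert('q')): buffer="bqqqqu" (len 6), cursors c1@5 c2@5 c3@5 c4@5, authorship .1234.
After op 7 (insert('r')): buffer="bqqqqrrrru" (len 10), cursors c1@9 c2@9 c3@9 c4@9, authorship .12341234.
After op 8 (insert('n')): buffer="bqqqqrrrrnnnnu" (len 14), cursors c1@13 c2@13 c3@13 c4@13, authorship .123412341234.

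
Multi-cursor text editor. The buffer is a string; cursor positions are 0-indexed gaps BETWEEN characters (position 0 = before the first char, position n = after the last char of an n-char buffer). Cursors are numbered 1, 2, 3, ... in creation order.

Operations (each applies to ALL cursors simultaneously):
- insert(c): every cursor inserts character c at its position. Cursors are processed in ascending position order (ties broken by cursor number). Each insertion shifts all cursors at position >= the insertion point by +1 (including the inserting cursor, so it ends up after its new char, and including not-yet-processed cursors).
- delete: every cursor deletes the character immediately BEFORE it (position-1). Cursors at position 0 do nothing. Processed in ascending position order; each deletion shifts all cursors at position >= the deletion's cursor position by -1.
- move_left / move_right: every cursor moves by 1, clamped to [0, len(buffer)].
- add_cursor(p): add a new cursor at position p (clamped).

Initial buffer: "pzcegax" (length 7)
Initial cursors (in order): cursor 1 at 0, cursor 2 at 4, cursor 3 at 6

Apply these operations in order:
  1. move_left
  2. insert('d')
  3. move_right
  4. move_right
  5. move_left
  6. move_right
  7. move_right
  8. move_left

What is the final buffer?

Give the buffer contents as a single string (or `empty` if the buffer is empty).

Answer: dpzcdegdax

Derivation:
After op 1 (move_left): buffer="pzcegax" (len 7), cursors c1@0 c2@3 c3@5, authorship .......
After op 2 (insert('d')): buffer="dpzcdegdax" (len 10), cursors c1@1 c2@5 c3@8, authorship 1...2..3..
After op 3 (move_right): buffer="dpzcdegdax" (len 10), cursors c1@2 c2@6 c3@9, authorship 1...2..3..
After op 4 (move_right): buffer="dpzcdegdax" (len 10), cursors c1@3 c2@7 c3@10, authorship 1...2..3..
After op 5 (move_left): buffer="dpzcdegdax" (len 10), cursors c1@2 c2@6 c3@9, authorship 1...2..3..
After op 6 (move_right): buffer="dpzcdegdax" (len 10), cursors c1@3 c2@7 c3@10, authorship 1...2..3..
After op 7 (move_right): buffer="dpzcdegdax" (len 10), cursors c1@4 c2@8 c3@10, authorship 1...2..3..
After op 8 (move_left): buffer="dpzcdegdax" (len 10), cursors c1@3 c2@7 c3@9, authorship 1...2..3..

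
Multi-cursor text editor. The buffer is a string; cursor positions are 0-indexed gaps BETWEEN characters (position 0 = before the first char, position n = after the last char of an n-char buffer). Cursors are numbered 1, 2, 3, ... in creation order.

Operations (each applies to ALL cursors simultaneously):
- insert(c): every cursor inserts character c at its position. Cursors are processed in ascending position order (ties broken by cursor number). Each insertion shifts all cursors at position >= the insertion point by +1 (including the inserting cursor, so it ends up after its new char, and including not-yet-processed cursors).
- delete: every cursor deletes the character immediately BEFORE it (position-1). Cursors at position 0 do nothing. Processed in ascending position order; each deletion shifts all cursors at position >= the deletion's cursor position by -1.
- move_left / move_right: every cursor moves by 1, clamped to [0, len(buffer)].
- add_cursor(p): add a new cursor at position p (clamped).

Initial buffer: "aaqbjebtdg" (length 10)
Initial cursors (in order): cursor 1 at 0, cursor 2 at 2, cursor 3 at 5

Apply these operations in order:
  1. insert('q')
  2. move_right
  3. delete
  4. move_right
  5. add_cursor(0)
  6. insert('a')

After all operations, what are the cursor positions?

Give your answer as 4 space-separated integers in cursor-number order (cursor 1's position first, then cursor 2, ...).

Answer: 4 7 11 1

Derivation:
After op 1 (insert('q')): buffer="qaaqqbjqebtdg" (len 13), cursors c1@1 c2@4 c3@8, authorship 1..2...3.....
After op 2 (move_right): buffer="qaaqqbjqebtdg" (len 13), cursors c1@2 c2@5 c3@9, authorship 1..2...3.....
After op 3 (delete): buffer="qaqbjqbtdg" (len 10), cursors c1@1 c2@3 c3@6, authorship 1.2..3....
After op 4 (move_right): buffer="qaqbjqbtdg" (len 10), cursors c1@2 c2@4 c3@7, authorship 1.2..3....
After op 5 (add_cursor(0)): buffer="qaqbjqbtdg" (len 10), cursors c4@0 c1@2 c2@4 c3@7, authorship 1.2..3....
After op 6 (insert('a')): buffer="aqaaqbajqbatdg" (len 14), cursors c4@1 c1@4 c2@7 c3@11, authorship 41.12.2.3.3...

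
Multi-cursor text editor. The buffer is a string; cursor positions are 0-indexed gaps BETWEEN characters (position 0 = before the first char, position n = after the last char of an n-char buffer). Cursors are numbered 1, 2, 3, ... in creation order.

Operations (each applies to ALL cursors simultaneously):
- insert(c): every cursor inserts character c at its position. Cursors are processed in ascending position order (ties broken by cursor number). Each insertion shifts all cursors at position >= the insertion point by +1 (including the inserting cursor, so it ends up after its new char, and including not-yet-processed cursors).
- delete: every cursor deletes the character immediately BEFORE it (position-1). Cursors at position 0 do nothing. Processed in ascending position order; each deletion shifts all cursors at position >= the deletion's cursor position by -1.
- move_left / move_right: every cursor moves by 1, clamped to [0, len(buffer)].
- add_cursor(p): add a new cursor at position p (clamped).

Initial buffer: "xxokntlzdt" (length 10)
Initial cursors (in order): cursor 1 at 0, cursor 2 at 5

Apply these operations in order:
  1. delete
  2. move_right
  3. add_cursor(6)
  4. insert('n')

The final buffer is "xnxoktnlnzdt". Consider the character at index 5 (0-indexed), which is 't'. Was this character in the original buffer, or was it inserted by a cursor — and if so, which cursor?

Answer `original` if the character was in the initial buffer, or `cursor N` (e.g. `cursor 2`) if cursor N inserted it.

Answer: original

Derivation:
After op 1 (delete): buffer="xxoktlzdt" (len 9), cursors c1@0 c2@4, authorship .........
After op 2 (move_right): buffer="xxoktlzdt" (len 9), cursors c1@1 c2@5, authorship .........
After op 3 (add_cursor(6)): buffer="xxoktlzdt" (len 9), cursors c1@1 c2@5 c3@6, authorship .........
After op 4 (insert('n')): buffer="xnxoktnlnzdt" (len 12), cursors c1@2 c2@7 c3@9, authorship .1....2.3...
Authorship (.=original, N=cursor N): . 1 . . . . 2 . 3 . . .
Index 5: author = original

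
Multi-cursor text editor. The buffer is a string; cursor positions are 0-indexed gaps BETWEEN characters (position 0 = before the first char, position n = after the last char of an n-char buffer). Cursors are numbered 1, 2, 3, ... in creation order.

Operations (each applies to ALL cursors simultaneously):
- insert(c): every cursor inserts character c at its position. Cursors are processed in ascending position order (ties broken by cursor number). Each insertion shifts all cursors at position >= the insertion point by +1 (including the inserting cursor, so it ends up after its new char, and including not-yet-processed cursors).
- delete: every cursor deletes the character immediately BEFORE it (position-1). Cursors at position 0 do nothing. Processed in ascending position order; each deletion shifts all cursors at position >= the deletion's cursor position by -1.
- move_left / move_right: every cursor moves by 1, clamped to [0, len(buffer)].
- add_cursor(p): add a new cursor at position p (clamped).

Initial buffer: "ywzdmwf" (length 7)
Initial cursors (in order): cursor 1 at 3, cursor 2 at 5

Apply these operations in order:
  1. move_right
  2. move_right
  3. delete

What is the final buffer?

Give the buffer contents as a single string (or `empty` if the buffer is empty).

Answer: ywzdw

Derivation:
After op 1 (move_right): buffer="ywzdmwf" (len 7), cursors c1@4 c2@6, authorship .......
After op 2 (move_right): buffer="ywzdmwf" (len 7), cursors c1@5 c2@7, authorship .......
After op 3 (delete): buffer="ywzdw" (len 5), cursors c1@4 c2@5, authorship .....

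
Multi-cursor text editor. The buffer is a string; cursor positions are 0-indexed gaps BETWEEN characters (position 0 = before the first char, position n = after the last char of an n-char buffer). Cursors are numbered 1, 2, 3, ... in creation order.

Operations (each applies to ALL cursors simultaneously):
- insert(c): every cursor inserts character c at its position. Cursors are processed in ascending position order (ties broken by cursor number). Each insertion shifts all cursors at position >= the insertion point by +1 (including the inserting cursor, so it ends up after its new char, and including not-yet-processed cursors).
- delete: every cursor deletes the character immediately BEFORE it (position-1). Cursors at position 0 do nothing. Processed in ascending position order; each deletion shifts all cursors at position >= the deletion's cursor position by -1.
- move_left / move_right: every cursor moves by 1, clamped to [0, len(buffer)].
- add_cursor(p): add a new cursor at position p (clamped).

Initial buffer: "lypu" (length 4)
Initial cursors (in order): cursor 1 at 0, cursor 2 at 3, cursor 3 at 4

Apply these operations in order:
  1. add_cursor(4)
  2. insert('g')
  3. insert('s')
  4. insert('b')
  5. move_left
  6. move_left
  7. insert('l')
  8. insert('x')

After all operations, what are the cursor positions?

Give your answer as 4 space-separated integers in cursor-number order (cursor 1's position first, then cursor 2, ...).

Answer: 3 11 22 22

Derivation:
After op 1 (add_cursor(4)): buffer="lypu" (len 4), cursors c1@0 c2@3 c3@4 c4@4, authorship ....
After op 2 (insert('g')): buffer="glypgugg" (len 8), cursors c1@1 c2@5 c3@8 c4@8, authorship 1...2.34
After op 3 (insert('s')): buffer="gslypgsuggss" (len 12), cursors c1@2 c2@7 c3@12 c4@12, authorship 11...22.3434
After op 4 (insert('b')): buffer="gsblypgsbuggssbb" (len 16), cursors c1@3 c2@9 c3@16 c4@16, authorship 111...222.343434
After op 5 (move_left): buffer="gsblypgsbuggssbb" (len 16), cursors c1@2 c2@8 c3@15 c4@15, authorship 111...222.343434
After op 6 (move_left): buffer="gsblypgsbuggssbb" (len 16), cursors c1@1 c2@7 c3@14 c4@14, authorship 111...222.343434
After op 7 (insert('l')): buffer="glsblypglsbuggssllbb" (len 20), cursors c1@2 c2@9 c3@18 c4@18, authorship 1111...2222.34343434
After op 8 (insert('x')): buffer="glxsblypglxsbuggssllxxbb" (len 24), cursors c1@3 c2@11 c3@22 c4@22, authorship 11111...22222.3434343434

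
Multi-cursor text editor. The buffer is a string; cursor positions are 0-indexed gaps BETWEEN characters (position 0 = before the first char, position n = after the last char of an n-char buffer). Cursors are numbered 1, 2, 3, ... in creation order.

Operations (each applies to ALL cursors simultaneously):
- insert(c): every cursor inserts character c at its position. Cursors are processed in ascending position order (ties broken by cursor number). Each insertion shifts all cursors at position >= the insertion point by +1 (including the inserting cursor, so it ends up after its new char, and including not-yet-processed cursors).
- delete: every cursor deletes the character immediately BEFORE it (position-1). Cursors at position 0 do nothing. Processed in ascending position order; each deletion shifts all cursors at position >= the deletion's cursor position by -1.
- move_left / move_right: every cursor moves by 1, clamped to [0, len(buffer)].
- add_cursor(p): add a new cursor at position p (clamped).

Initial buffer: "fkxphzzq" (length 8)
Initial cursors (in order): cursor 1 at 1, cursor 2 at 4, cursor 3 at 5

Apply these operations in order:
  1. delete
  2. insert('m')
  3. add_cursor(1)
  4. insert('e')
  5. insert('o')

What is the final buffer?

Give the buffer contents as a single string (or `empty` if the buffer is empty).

Answer: meeookxmmeeoozzq

Derivation:
After op 1 (delete): buffer="kxzzq" (len 5), cursors c1@0 c2@2 c3@2, authorship .....
After op 2 (insert('m')): buffer="mkxmmzzq" (len 8), cursors c1@1 c2@5 c3@5, authorship 1..23...
After op 3 (add_cursor(1)): buffer="mkxmmzzq" (len 8), cursors c1@1 c4@1 c2@5 c3@5, authorship 1..23...
After op 4 (insert('e')): buffer="meekxmmeezzq" (len 12), cursors c1@3 c4@3 c2@9 c3@9, authorship 114..2323...
After op 5 (insert('o')): buffer="meeookxmmeeoozzq" (len 16), cursors c1@5 c4@5 c2@13 c3@13, authorship 11414..232323...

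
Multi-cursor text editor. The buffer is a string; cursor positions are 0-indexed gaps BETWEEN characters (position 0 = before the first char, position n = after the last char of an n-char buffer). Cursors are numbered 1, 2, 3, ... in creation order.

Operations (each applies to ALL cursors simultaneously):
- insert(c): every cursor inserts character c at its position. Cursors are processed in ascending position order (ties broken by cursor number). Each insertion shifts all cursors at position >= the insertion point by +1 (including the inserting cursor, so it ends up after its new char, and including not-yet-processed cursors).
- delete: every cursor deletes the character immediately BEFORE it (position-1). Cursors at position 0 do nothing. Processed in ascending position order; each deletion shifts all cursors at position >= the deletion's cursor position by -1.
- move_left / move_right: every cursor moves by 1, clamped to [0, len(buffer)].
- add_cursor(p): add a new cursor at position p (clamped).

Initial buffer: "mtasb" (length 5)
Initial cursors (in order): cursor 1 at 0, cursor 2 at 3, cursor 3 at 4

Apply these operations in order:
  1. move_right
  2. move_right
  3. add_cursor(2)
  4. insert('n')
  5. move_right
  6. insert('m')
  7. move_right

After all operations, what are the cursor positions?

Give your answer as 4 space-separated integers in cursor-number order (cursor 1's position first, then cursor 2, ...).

After op 1 (move_right): buffer="mtasb" (len 5), cursors c1@1 c2@4 c3@5, authorship .....
After op 2 (move_right): buffer="mtasb" (len 5), cursors c1@2 c2@5 c3@5, authorship .....
After op 3 (add_cursor(2)): buffer="mtasb" (len 5), cursors c1@2 c4@2 c2@5 c3@5, authorship .....
After op 4 (insert('n')): buffer="mtnnasbnn" (len 9), cursors c1@4 c4@4 c2@9 c3@9, authorship ..14...23
After op 5 (move_right): buffer="mtnnasbnn" (len 9), cursors c1@5 c4@5 c2@9 c3@9, authorship ..14...23
After op 6 (insert('m')): buffer="mtnnammsbnnmm" (len 13), cursors c1@7 c4@7 c2@13 c3@13, authorship ..14.14..2323
After op 7 (move_right): buffer="mtnnammsbnnmm" (len 13), cursors c1@8 c4@8 c2@13 c3@13, authorship ..14.14..2323

Answer: 8 13 13 8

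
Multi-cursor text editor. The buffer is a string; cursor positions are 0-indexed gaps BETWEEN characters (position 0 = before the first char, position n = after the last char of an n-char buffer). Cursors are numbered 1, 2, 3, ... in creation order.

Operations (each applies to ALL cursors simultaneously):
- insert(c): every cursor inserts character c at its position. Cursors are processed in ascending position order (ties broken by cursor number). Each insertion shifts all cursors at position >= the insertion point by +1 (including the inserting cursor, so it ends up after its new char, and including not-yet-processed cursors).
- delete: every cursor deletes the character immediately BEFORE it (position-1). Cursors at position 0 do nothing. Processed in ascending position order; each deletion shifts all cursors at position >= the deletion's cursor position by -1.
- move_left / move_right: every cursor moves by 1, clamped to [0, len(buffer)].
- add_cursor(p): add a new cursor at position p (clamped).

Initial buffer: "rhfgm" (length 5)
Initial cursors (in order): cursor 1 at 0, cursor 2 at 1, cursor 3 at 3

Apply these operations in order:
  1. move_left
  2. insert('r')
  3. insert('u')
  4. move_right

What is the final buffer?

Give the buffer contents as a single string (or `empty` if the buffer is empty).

After op 1 (move_left): buffer="rhfgm" (len 5), cursors c1@0 c2@0 c3@2, authorship .....
After op 2 (insert('r')): buffer="rrrhrfgm" (len 8), cursors c1@2 c2@2 c3@5, authorship 12..3...
After op 3 (insert('u')): buffer="rruurhrufgm" (len 11), cursors c1@4 c2@4 c3@8, authorship 1212..33...
After op 4 (move_right): buffer="rruurhrufgm" (len 11), cursors c1@5 c2@5 c3@9, authorship 1212..33...

Answer: rruurhrufgm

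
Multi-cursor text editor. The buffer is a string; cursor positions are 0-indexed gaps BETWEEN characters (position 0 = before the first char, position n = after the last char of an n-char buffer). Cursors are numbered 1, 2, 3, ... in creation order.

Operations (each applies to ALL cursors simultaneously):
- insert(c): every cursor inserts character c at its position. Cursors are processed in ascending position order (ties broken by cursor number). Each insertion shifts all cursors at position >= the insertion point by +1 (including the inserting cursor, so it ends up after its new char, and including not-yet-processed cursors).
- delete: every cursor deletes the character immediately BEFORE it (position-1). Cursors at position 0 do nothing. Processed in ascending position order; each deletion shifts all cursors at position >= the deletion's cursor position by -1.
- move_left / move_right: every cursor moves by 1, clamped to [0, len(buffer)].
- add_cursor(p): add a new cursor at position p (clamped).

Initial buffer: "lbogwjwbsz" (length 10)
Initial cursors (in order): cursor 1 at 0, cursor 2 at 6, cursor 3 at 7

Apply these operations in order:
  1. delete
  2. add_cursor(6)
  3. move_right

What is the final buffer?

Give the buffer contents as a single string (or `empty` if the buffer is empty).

Answer: lbogwbsz

Derivation:
After op 1 (delete): buffer="lbogwbsz" (len 8), cursors c1@0 c2@5 c3@5, authorship ........
After op 2 (add_cursor(6)): buffer="lbogwbsz" (len 8), cursors c1@0 c2@5 c3@5 c4@6, authorship ........
After op 3 (move_right): buffer="lbogwbsz" (len 8), cursors c1@1 c2@6 c3@6 c4@7, authorship ........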